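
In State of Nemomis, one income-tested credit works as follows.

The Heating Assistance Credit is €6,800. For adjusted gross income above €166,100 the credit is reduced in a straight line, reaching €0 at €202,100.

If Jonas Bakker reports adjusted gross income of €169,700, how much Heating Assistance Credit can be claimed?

€6,120

Heating Assistance Credit: €169,700 is €3,600 into a €36,000 phase-out range, leaving 32,400/36,000 of the credit: €6,800 × 32,400/36,000 = €6,120.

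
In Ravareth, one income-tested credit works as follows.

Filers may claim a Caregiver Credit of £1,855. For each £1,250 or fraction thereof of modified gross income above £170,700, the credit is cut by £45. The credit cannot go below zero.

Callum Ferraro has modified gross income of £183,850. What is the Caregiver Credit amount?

Caregiver Credit: income exceeds £170,700 by £13,150, which is 11 full-or-partial £1,250 increments; reduction = 11 × £45 = £495, leaving £1,360.

£1,360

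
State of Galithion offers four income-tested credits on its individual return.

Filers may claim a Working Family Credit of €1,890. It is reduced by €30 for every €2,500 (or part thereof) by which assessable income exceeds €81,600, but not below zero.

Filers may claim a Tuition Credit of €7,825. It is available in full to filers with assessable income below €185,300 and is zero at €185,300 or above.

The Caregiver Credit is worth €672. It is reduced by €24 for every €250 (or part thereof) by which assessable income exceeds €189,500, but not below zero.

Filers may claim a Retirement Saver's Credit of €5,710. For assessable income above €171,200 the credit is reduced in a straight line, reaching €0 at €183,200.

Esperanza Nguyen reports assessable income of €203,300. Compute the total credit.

€420

Working Family Credit: income exceeds €81,600 by €121,700, which is 49 full-or-partial €2,500 increments; reduction = 49 × €30 = €1,470, leaving €420.
Tuition Credit: €203,300 meets or exceeds the €185,300 cutoff, so the credit is €0.
Caregiver Credit: income exceeds €189,500 by €13,800 → 56 increments × €24 = €1,344 ≥ base, so the credit is €0.
Retirement Saver's Credit: €203,300 is at or above €183,200, so the credit is €0.
Total: €420 + €0 + €0 + €0 = €420.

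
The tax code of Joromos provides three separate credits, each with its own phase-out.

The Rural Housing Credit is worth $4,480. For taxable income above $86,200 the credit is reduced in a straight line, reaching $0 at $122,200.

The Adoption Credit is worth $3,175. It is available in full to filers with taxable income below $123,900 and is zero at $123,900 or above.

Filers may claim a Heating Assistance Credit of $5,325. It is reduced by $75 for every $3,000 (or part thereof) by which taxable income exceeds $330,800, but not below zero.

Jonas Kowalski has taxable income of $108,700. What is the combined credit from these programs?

Rural Housing Credit: $108,700 is $22,500 into a $36,000 phase-out range, leaving 13,500/36,000 of the credit: $4,480 × 13,500/36,000 = $1,680.
Adoption Credit: $108,700 is below the $123,900 cutoff, so the full $3,175 applies.
Heating Assistance Credit: $108,700 is at or below the $330,800 threshold, so the full $5,325 applies.
Total: $1,680 + $3,175 + $5,325 = $10,180.

$10,180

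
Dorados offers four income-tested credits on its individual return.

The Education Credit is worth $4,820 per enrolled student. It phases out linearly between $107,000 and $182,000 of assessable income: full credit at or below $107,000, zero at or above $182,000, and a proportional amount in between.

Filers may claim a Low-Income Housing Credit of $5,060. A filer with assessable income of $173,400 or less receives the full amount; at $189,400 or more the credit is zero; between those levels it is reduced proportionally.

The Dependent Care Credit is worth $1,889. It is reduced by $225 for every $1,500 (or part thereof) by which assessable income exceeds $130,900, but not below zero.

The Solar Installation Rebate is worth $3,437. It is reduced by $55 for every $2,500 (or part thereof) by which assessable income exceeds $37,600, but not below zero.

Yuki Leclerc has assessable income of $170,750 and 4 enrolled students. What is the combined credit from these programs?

$8,419

Education Credit: base = 4 × $4,820 = $19,280. $170,750 is $63,750 into a $75,000 phase-out range, leaving 11,250/75,000 of the credit: $19,280 × 11,250/75,000 = $2,892.
Low-Income Housing Credit: $170,750 is at or below the $173,400 threshold, so the full $5,060 applies.
Dependent Care Credit: income exceeds $130,900 by $39,850 → 27 increments × $225 = $6,075 ≥ base, so the credit is $0.
Solar Installation Rebate: income exceeds $37,600 by $133,150, which is 54 full-or-partial $2,500 increments; reduction = 54 × $55 = $2,970, leaving $467.
Total: $2,892 + $5,060 + $0 + $467 = $8,419.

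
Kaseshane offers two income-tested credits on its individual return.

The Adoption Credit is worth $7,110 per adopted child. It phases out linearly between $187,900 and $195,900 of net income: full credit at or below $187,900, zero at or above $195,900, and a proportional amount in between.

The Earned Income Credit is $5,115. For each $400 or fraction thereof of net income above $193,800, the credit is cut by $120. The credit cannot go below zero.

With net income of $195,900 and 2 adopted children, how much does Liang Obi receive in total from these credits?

$4,395

Adoption Credit: base = 2 × $7,110 = $14,220. $195,900 is at or above $195,900, so the credit is $0.
Earned Income Credit: income exceeds $193,800 by $2,100, which is 6 full-or-partial $400 increments; reduction = 6 × $120 = $720, leaving $4,395.
Total: $0 + $4,395 = $4,395.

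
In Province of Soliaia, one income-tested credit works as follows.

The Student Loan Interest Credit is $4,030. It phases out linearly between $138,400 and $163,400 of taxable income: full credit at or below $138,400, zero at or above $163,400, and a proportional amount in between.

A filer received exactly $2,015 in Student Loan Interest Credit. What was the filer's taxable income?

$2,015 is 2,015/4,030 of the full $4,030, so 2,015/4,030 of the $25,000 range has been used: income = $138,400 + $25,000 × 2,015/4,030 = $150,900.

$150,900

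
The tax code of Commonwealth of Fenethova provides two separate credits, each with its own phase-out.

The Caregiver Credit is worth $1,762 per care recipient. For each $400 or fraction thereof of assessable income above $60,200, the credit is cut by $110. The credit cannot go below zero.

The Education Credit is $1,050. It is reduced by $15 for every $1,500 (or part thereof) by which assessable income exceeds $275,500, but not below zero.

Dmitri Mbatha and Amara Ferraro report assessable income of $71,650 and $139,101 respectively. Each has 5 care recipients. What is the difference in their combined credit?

Dmitri ($71,650): Caregiver Credit: base = 5 × $1,762 = $8,810. income exceeds $60,200 by $11,450, which is 29 full-or-partial $400 increments; reduction = 29 × $110 = $3,190, leaving $5,620. Education Credit: $71,650 is at or below the $275,500 threshold, so the full $1,050 applies. total $5,620 + $1,050 = $6,670
Amara ($139,101): Caregiver Credit: base = 5 × $1,762 = $8,810. income exceeds $60,200 by $78,901 → 198 increments × $110 = $21,780 ≥ base, so the credit is $0. Education Credit: $139,101 is at or below the $275,500 threshold, so the full $1,050 applies. total $0 + $1,050 = $1,050
Difference: |$6,670 − $1,050| = $5,620.

$5,620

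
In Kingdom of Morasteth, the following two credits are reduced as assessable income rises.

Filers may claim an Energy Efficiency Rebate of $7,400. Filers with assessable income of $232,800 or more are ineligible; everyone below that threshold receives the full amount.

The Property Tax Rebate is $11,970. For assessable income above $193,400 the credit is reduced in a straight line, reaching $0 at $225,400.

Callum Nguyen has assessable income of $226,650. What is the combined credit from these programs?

Energy Efficiency Rebate: $226,650 is below the $232,800 cutoff, so the full $7,400 applies.
Property Tax Rebate: $226,650 is at or above $225,400, so the credit is $0.
Total: $7,400 + $0 = $7,400.

$7,400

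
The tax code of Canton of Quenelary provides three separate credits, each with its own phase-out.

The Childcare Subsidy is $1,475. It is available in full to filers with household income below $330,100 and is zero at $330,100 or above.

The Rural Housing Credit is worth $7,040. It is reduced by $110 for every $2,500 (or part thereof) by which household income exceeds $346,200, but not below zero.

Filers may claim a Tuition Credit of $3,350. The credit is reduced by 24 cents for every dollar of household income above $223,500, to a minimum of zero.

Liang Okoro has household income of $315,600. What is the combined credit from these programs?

$8,515

Childcare Subsidy: $315,600 is below the $330,100 cutoff, so the full $1,475 applies.
Rural Housing Credit: $315,600 is at or below the $346,200 threshold, so the full $7,040 applies.
Tuition Credit: 24% of the $92,100 excess over $223,500 is $22,104 ≥ base, so the credit is $0.
Total: $1,475 + $7,040 + $0 = $8,515.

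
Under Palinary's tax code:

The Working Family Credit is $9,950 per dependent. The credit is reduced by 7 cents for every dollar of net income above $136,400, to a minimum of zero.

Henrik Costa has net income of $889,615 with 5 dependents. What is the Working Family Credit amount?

$0

Working Family Credit: base = 5 × $9,950 = $49,750. 7% of the $753,215 excess over $136,400 is $52,725.05 ≥ base, so the credit is $0.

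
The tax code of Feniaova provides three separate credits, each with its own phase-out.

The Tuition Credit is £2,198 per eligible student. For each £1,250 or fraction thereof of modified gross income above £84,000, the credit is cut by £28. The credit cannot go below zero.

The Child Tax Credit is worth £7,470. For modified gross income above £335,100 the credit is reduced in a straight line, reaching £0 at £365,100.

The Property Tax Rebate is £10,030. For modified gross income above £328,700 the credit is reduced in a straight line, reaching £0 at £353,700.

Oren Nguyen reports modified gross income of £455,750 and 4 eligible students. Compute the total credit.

Tuition Credit: base = 4 × £2,198 = £8,792. income exceeds £84,000 by £371,750, which is 298 full-or-partial £1,250 increments; reduction = 298 × £28 = £8,344, leaving £448.
Child Tax Credit: £455,750 is at or above £365,100, so the credit is £0.
Property Tax Rebate: £455,750 is at or above £353,700, so the credit is £0.
Total: £448 + £0 + £0 = £448.

£448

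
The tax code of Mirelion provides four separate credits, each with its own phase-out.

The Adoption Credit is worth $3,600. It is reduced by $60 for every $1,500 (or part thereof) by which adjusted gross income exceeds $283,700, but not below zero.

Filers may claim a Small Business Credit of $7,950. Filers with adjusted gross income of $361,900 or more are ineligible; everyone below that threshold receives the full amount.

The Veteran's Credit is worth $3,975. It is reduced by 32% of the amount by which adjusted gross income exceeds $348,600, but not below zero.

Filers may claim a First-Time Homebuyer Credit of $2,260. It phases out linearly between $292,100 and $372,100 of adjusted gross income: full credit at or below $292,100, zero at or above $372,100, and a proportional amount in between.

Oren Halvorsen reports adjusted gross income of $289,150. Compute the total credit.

$17,545

Adoption Credit: income exceeds $283,700 by $5,450, which is 4 full-or-partial $1,500 increments; reduction = 4 × $60 = $240, leaving $3,360.
Small Business Credit: $289,150 is below the $361,900 cutoff, so the full $7,950 applies.
Veteran's Credit: $289,150 is at or below the $348,600 threshold, so the full $3,975 applies.
First-Time Homebuyer Credit: $289,150 is at or below the $292,100 threshold, so the full $2,260 applies.
Total: $3,360 + $7,950 + $3,975 + $2,260 = $17,545.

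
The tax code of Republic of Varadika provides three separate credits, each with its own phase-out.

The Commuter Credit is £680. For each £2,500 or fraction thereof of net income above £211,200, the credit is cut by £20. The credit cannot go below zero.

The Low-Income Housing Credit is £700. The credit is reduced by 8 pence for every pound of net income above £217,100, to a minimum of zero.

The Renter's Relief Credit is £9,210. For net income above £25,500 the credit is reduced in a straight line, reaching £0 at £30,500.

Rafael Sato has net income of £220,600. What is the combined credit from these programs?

£1,020

Commuter Credit: income exceeds £211,200 by £9,400, which is 4 full-or-partial £2,500 increments; reduction = 4 × £20 = £80, leaving £600.
Low-Income Housing Credit: 8% of the £3,500 excess over £217,100 is £280; credit = £700 − £280 = £420.
Renter's Relief Credit: £220,600 is at or above £30,500, so the credit is £0.
Total: £600 + £420 + £0 = £1,020.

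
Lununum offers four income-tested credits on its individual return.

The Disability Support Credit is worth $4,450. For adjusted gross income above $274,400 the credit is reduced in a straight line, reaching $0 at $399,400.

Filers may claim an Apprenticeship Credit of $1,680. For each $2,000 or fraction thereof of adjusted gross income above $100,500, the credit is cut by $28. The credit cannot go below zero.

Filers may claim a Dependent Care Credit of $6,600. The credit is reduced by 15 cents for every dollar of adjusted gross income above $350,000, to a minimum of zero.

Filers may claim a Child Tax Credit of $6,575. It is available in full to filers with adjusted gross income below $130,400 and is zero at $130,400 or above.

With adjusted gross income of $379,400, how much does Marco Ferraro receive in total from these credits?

$2,902

Disability Support Credit: $379,400 is $105,000 into a $125,000 phase-out range, leaving 20,000/125,000 of the credit: $4,450 × 20,000/125,000 = $712.
Apprenticeship Credit: income exceeds $100,500 by $278,900 → 140 increments × $28 = $3,920 ≥ base, so the credit is $0.
Dependent Care Credit: 15% of the $29,400 excess over $350,000 is $4,410; credit = $6,600 − $4,410 = $2,190.
Child Tax Credit: $379,400 meets or exceeds the $130,400 cutoff, so the credit is $0.
Total: $712 + $0 + $2,190 + $0 = $2,902.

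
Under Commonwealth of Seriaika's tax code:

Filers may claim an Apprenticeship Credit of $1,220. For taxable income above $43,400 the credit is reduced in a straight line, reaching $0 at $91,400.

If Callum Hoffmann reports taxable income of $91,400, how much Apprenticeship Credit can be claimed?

$0

Apprenticeship Credit: $91,400 is at or above $91,400, so the credit is $0.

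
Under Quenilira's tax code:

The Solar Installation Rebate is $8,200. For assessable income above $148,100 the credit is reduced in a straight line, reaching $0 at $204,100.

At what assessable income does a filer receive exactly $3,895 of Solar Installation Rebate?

$3,895 is 3,895/8,200 of the full $8,200, so 4,305/8,200 of the $56,000 range has been used: income = $148,100 + $56,000 × 4,305/8,200 = $177,500.

$177,500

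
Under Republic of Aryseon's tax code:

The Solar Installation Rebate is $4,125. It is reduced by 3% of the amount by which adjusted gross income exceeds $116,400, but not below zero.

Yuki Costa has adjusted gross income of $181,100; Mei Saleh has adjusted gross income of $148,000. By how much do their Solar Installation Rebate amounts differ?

Yuki ($181,100): Solar Installation Rebate: 3% of the $64,700 excess over $116,400 is $1,941; credit = $4,125 − $1,941 = $2,184.
Mei ($148,000): Solar Installation Rebate: 3% of the $31,600 excess over $116,400 is $948; credit = $4,125 − $948 = $3,177.
Difference: |$2,184 − $3,177| = $993.

$993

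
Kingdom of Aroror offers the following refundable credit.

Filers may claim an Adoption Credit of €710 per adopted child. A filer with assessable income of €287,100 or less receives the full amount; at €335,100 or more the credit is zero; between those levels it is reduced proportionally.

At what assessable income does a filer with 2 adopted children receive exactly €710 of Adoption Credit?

€311,100

Full credit = 2 × €710 = €1,420.
€710 is 710/1,420 of the full €1,420, so 710/1,420 of the €48,000 range has been used: income = €287,100 + €48,000 × 710/1,420 = €311,100.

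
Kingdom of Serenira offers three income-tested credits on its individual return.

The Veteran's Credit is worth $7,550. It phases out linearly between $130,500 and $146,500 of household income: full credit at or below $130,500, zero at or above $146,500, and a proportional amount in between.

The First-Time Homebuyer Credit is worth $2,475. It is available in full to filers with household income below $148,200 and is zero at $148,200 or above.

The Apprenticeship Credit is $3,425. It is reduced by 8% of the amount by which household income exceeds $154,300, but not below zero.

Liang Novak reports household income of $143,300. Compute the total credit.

$7,410

Veteran's Credit: $143,300 is $12,800 into a $16,000 phase-out range, leaving 3,200/16,000 of the credit: $7,550 × 3,200/16,000 = $1,510.
First-Time Homebuyer Credit: $143,300 is below the $148,200 cutoff, so the full $2,475 applies.
Apprenticeship Credit: $143,300 is at or below the $154,300 threshold, so the full $3,425 applies.
Total: $1,510 + $2,475 + $3,425 = $7,410.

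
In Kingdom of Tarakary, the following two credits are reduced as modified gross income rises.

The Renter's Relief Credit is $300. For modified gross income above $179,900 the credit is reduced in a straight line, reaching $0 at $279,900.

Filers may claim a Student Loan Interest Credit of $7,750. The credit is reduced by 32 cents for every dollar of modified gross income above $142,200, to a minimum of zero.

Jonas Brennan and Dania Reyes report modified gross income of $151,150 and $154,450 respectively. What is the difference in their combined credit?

$1,056

Jonas ($151,150): Renter's Relief Credit: $151,150 is at or below the $179,900 threshold, so the full $300 applies. Student Loan Interest Credit: 32% of the $8,950 excess over $142,200 is $2,864; credit = $7,750 − $2,864 = $4,886. total $300 + $4,886 = $5,186
Dania ($154,450): Renter's Relief Credit: $154,450 is at or below the $179,900 threshold, so the full $300 applies. Student Loan Interest Credit: 32% of the $12,250 excess over $142,200 is $3,920; credit = $7,750 − $3,920 = $3,830. total $300 + $3,830 = $4,130
Difference: |$5,186 − $4,130| = $1,056.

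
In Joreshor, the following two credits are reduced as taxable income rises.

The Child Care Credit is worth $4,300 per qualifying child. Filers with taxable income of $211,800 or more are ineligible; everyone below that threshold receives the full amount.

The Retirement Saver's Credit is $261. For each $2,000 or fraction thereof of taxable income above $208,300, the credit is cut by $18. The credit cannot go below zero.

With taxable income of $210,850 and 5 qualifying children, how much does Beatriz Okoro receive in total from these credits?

Child Care Credit: base = 5 × $4,300 = $21,500. $210,850 is below the $211,800 cutoff, so the full $21,500 applies.
Retirement Saver's Credit: income exceeds $208,300 by $2,550, which is 2 full-or-partial $2,000 increments; reduction = 2 × $18 = $36, leaving $225.
Total: $21,500 + $225 = $21,725.

$21,725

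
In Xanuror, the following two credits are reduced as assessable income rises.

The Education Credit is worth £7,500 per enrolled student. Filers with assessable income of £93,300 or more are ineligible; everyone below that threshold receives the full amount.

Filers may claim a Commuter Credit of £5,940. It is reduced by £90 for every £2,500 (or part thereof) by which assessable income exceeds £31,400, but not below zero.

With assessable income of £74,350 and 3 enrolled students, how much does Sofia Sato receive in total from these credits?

Education Credit: base = 3 × £7,500 = £22,500. £74,350 is below the £93,300 cutoff, so the full £22,500 applies.
Commuter Credit: income exceeds £31,400 by £42,950, which is 18 full-or-partial £2,500 increments; reduction = 18 × £90 = £1,620, leaving £4,320.
Total: £22,500 + £4,320 = £26,820.

£26,820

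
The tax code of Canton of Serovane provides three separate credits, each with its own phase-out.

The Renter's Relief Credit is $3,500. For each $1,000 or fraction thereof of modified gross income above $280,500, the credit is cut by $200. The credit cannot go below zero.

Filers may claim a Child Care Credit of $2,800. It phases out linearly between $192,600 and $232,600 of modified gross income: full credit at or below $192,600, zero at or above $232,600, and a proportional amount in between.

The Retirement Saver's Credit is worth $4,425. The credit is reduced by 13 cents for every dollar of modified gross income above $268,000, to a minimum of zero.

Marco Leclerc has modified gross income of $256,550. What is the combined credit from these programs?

Renter's Relief Credit: $256,550 is at or below the $280,500 threshold, so the full $3,500 applies.
Child Care Credit: $256,550 is at or above $232,600, so the credit is $0.
Retirement Saver's Credit: $256,550 is at or below the $268,000 threshold, so the full $4,425 applies.
Total: $3,500 + $0 + $4,425 = $7,925.

$7,925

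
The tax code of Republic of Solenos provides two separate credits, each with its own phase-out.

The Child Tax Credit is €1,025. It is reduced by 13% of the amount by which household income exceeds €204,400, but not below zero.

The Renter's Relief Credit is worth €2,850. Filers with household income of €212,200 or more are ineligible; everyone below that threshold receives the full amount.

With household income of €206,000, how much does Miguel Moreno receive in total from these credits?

€3,667

Child Tax Credit: 13% of the €1,600 excess over €204,400 is €208; credit = €1,025 − €208 = €817.
Renter's Relief Credit: €206,000 is below the €212,200 cutoff, so the full €2,850 applies.
Total: €817 + €2,850 = €3,667.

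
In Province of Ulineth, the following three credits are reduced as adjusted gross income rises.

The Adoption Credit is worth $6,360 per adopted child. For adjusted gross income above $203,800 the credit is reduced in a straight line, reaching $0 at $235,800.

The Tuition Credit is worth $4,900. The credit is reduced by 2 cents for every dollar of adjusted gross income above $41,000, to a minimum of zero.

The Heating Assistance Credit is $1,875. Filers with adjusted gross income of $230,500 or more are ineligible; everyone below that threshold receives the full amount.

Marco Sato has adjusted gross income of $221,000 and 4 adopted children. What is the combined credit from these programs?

$14,941

Adoption Credit: base = 4 × $6,360 = $25,440. $221,000 is $17,200 into a $32,000 phase-out range, leaving 14,800/32,000 of the credit: $25,440 × 14,800/32,000 = $11,766.
Tuition Credit: 2% of the $180,000 excess over $41,000 is $3,600; credit = $4,900 − $3,600 = $1,300.
Heating Assistance Credit: $221,000 is below the $230,500 cutoff, so the full $1,875 applies.
Total: $11,766 + $1,300 + $1,875 = $14,941.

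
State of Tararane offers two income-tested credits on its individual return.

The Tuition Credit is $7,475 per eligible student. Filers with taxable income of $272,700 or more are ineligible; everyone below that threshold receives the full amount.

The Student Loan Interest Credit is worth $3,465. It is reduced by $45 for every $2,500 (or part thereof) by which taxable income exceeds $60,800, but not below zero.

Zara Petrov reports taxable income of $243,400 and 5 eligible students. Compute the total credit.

$37,510

Tuition Credit: base = 5 × $7,475 = $37,375. $243,400 is below the $272,700 cutoff, so the full $37,375 applies.
Student Loan Interest Credit: income exceeds $60,800 by $182,600, which is 74 full-or-partial $2,500 increments; reduction = 74 × $45 = $3,330, leaving $135.
Total: $37,375 + $135 = $37,510.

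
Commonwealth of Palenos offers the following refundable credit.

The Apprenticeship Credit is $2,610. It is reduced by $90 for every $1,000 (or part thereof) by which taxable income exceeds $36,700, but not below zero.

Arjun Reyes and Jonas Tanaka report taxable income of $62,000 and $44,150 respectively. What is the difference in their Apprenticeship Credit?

$1,620

Arjun ($62,000): Apprenticeship Credit: income exceeds $36,700 by $25,300, which is 26 full-or-partial $1,000 increments; reduction = 26 × $90 = $2,340, leaving $270.
Jonas ($44,150): Apprenticeship Credit: income exceeds $36,700 by $7,450, which is 8 full-or-partial $1,000 increments; reduction = 8 × $90 = $720, leaving $1,890.
Difference: |$270 − $1,890| = $1,620.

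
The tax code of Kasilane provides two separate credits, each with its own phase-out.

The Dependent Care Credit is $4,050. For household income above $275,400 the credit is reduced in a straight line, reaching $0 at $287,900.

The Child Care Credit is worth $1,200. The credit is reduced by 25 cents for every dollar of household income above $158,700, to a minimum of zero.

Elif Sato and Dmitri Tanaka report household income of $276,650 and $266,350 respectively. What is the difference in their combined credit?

Elif ($276,650): Dependent Care Credit: $276,650 is $1,250 into a $12,500 phase-out range, leaving 11,250/12,500 of the credit: $4,050 × 11,250/12,500 = $3,645. Child Care Credit: 25% of the $117,950 excess over $158,700 is $29,487.50 ≥ base, so the credit is $0. total $3,645 + $0 = $3,645
Dmitri ($266,350): Dependent Care Credit: $266,350 is at or below the $275,400 threshold, so the full $4,050 applies. Child Care Credit: 25% of the $107,650 excess over $158,700 is $26,912.50 ≥ base, so the credit is $0. total $4,050 + $0 = $4,050
Difference: |$3,645 − $4,050| = $405.

$405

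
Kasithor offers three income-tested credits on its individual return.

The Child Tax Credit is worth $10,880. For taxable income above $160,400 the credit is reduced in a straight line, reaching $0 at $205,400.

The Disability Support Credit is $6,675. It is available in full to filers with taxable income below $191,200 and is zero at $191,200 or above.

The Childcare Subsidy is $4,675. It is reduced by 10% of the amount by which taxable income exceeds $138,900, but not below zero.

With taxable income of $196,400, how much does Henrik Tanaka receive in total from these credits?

Child Tax Credit: $196,400 is $36,000 into a $45,000 phase-out range, leaving 9,000/45,000 of the credit: $10,880 × 9,000/45,000 = $2,176.
Disability Support Credit: $196,400 meets or exceeds the $191,200 cutoff, so the credit is $0.
Childcare Subsidy: 10% of the $57,500 excess over $138,900 is $5,750 ≥ base, so the credit is $0.
Total: $2,176 + $0 + $0 = $2,176.

$2,176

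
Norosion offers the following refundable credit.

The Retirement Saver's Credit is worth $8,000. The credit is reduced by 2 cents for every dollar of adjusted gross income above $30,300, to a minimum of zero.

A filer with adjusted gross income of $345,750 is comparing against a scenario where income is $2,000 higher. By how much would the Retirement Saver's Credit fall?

At $345,750 — 2% of the $315,450 excess over $30,300 is $6,309; credit = $8,000 − $6,309 = $1,691.
At $347,750 — 2% of the $317,450 excess over $30,300 is $6,349; credit = $8,000 − $6,349 = $1,651.
Lost: $1,691 − $1,651 = $40.

$40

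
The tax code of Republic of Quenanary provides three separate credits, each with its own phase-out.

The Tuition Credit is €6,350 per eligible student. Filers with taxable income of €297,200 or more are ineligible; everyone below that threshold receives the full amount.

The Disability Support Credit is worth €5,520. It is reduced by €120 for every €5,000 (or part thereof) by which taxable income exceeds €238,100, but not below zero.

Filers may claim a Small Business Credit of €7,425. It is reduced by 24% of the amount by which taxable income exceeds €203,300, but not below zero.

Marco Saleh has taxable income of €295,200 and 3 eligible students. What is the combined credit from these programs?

€23,130

Tuition Credit: base = 3 × €6,350 = €19,050. €295,200 is below the €297,200 cutoff, so the full €19,050 applies.
Disability Support Credit: income exceeds €238,100 by €57,100, which is 12 full-or-partial €5,000 increments; reduction = 12 × €120 = €1,440, leaving €4,080.
Small Business Credit: 24% of the €91,900 excess over €203,300 is €22,056 ≥ base, so the credit is €0.
Total: €19,050 + €4,080 + €0 = €23,130.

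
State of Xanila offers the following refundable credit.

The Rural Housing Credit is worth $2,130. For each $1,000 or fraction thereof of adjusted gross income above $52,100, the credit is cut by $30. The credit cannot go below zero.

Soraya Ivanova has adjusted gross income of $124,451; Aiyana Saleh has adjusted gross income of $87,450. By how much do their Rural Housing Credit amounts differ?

$1,050

Soraya ($124,451): Rural Housing Credit: income exceeds $52,100 by $72,351 → 73 increments × $30 = $2,190 ≥ base, so the credit is $0.
Aiyana ($87,450): Rural Housing Credit: income exceeds $52,100 by $35,350, which is 36 full-or-partial $1,000 increments; reduction = 36 × $30 = $1,080, leaving $1,050.
Difference: |$0 − $1,050| = $1,050.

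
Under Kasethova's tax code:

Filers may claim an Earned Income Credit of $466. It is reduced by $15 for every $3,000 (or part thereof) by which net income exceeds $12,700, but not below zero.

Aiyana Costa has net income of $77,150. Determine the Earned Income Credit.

Earned Income Credit: income exceeds $12,700 by $64,450, which is 22 full-or-partial $3,000 increments; reduction = 22 × $15 = $330, leaving $136.

$136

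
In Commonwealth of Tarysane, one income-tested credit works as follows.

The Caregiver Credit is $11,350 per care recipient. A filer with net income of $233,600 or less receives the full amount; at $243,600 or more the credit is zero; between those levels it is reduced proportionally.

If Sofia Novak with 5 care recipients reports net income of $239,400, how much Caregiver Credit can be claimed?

$23,835

Caregiver Credit: base = 5 × $11,350 = $56,750. $239,400 is $5,800 into a $10,000 phase-out range, leaving 4,200/10,000 of the credit: $56,750 × 4,200/10,000 = $23,835.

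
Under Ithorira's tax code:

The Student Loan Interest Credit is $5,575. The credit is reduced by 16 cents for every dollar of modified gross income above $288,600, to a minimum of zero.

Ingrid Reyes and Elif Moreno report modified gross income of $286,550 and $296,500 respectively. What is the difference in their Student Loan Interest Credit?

$1,264

Ingrid ($286,550): Student Loan Interest Credit: $286,550 is at or below the $288,600 threshold, so the full $5,575 applies.
Elif ($296,500): Student Loan Interest Credit: 16% of the $7,900 excess over $288,600 is $1,264; credit = $5,575 − $1,264 = $4,311.
Difference: |$5,575 − $4,311| = $1,264.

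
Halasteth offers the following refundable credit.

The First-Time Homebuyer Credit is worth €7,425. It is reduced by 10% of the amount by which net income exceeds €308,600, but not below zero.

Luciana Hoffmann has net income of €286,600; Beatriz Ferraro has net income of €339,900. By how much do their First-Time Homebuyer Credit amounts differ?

Luciana (€286,600): First-Time Homebuyer Credit: €286,600 is at or below the €308,600 threshold, so the full €7,425 applies.
Beatriz (€339,900): First-Time Homebuyer Credit: 10% of the €31,300 excess over €308,600 is €3,130; credit = €7,425 − €3,130 = €4,295.
Difference: |€7,425 − €4,295| = €3,130.

€3,130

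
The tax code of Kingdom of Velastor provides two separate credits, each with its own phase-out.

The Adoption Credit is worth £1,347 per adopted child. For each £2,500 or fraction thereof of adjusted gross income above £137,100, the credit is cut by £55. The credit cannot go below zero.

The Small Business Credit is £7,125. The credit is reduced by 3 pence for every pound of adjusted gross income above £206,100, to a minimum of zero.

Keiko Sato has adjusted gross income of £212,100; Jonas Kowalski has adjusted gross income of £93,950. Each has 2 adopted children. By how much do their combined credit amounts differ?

Keiko (£212,100): Adoption Credit: base = 2 × £1,347 = £2,694. income exceeds £137,100 by £75,000, which is 30 full-or-partial £2,500 increments; reduction = 30 × £55 = £1,650, leaving £1,044. Small Business Credit: 3% of the £6,000 excess over £206,100 is £180; credit = £7,125 − £180 = £6,945. total £1,044 + £6,945 = £7,989
Jonas (£93,950): Adoption Credit: base = 2 × £1,347 = £2,694. £93,950 is at or below the £137,100 threshold, so the full £2,694 applies. Small Business Credit: £93,950 is at or below the £206,100 threshold, so the full £7,125 applies. total £2,694 + £7,125 = £9,819
Difference: |£7,989 − £9,819| = £1,830.

£1,830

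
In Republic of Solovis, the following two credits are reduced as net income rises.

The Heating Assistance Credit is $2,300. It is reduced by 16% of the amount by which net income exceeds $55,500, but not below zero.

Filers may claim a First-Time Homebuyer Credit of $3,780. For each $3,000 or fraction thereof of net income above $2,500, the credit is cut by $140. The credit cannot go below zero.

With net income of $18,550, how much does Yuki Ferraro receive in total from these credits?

Heating Assistance Credit: $18,550 is at or below the $55,500 threshold, so the full $2,300 applies.
First-Time Homebuyer Credit: income exceeds $2,500 by $16,050, which is 6 full-or-partial $3,000 increments; reduction = 6 × $140 = $840, leaving $2,940.
Total: $2,300 + $2,940 = $5,240.

$5,240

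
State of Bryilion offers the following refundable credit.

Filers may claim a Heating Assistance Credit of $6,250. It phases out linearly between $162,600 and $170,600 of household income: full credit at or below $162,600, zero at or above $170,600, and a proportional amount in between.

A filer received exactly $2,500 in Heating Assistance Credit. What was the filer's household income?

$167,400

$2,500 is 2,500/6,250 of the full $6,250, so 3,750/6,250 of the $8,000 range has been used: income = $162,600 + $8,000 × 3,750/6,250 = $167,400.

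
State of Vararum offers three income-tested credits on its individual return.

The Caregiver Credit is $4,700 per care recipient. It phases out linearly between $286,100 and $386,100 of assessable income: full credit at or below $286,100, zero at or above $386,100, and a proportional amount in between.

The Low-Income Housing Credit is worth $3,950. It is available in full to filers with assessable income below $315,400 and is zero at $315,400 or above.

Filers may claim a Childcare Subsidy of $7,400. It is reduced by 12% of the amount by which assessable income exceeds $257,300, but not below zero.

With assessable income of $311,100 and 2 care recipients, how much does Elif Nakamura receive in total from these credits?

Caregiver Credit: base = 2 × $4,700 = $9,400. $311,100 is $25,000 into a $100,000 phase-out range, leaving 75,000/100,000 of the credit: $9,400 × 75,000/100,000 = $7,050.
Low-Income Housing Credit: $311,100 is below the $315,400 cutoff, so the full $3,950 applies.
Childcare Subsidy: 12% of the $53,800 excess over $257,300 is $6,456; credit = $7,400 − $6,456 = $944.
Total: $7,050 + $3,950 + $944 = $11,944.

$11,944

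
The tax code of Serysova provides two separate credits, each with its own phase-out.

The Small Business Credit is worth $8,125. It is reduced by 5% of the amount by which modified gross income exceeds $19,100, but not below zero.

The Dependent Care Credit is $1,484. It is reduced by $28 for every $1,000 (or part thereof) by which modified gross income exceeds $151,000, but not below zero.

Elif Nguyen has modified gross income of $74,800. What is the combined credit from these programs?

$6,824

Small Business Credit: 5% of the $55,700 excess over $19,100 is $2,785; credit = $8,125 − $2,785 = $5,340.
Dependent Care Credit: $74,800 is at or below the $151,000 threshold, so the full $1,484 applies.
Total: $5,340 + $1,484 = $6,824.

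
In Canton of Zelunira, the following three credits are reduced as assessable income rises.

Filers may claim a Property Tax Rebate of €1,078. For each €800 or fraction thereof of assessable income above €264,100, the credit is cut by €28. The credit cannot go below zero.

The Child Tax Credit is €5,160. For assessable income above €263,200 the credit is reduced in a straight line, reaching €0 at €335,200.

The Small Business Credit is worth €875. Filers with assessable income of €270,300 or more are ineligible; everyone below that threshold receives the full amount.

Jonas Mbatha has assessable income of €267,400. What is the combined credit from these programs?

Property Tax Rebate: income exceeds €264,100 by €3,300, which is 5 full-or-partial €800 increments; reduction = 5 × €28 = €140, leaving €938.
Child Tax Credit: €267,400 is €4,200 into a €72,000 phase-out range, leaving 67,800/72,000 of the credit: €5,160 × 67,800/72,000 = €4,859.
Small Business Credit: €267,400 is below the €270,300 cutoff, so the full €875 applies.
Total: €938 + €4,859 + €875 = €6,672.

€6,672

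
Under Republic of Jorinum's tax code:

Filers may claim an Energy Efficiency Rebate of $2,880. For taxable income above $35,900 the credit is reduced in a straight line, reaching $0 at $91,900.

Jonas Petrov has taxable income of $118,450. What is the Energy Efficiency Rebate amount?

$0

Energy Efficiency Rebate: $118,450 is at or above $91,900, so the credit is $0.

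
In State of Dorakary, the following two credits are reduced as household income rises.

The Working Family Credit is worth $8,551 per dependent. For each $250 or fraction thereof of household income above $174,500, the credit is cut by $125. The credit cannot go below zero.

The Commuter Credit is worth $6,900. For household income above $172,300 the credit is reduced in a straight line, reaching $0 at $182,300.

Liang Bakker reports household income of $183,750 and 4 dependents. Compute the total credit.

Working Family Credit: base = 4 × $8,551 = $34,204. income exceeds $174,500 by $9,250, which is 37 full-or-partial $250 increments; reduction = 37 × $125 = $4,625, leaving $29,579.
Commuter Credit: $183,750 is at or above $182,300, so the credit is $0.
Total: $29,579 + $0 = $29,579.

$29,579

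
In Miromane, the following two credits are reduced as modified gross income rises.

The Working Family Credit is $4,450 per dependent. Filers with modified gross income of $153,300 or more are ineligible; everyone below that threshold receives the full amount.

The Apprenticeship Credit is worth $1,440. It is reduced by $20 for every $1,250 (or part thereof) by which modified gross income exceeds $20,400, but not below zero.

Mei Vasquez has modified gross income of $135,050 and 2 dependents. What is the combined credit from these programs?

Working Family Credit: base = 2 × $4,450 = $8,900. $135,050 is below the $153,300 cutoff, so the full $8,900 applies.
Apprenticeship Credit: income exceeds $20,400 by $114,650 → 92 increments × $20 = $1,840 ≥ base, so the credit is $0.
Total: $8,900 + $0 = $8,900.

$8,900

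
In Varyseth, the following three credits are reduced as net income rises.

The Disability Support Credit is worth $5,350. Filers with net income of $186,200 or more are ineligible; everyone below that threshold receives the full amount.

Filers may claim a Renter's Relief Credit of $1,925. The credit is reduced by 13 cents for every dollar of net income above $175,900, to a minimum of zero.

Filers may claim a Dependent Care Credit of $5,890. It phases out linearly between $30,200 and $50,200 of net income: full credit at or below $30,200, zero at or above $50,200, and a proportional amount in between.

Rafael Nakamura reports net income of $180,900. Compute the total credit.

$6,625

Disability Support Credit: $180,900 is below the $186,200 cutoff, so the full $5,350 applies.
Renter's Relief Credit: 13% of the $5,000 excess over $175,900 is $650; credit = $1,925 − $650 = $1,275.
Dependent Care Credit: $180,900 is at or above $50,200, so the credit is $0.
Total: $5,350 + $1,275 + $0 = $6,625.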